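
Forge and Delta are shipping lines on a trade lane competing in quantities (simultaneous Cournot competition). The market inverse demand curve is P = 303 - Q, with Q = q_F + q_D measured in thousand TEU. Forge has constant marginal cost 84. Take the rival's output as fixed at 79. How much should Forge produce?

With the rival's output fixed at 79, Forge's profit is π_F = (303 - 79 - q_F)q_F - (84q_F) = (224 - q_F)q_F - (84q_F).
∂π_F/∂q_F = 140 - 2q_F = 0, so q_F = 70.

70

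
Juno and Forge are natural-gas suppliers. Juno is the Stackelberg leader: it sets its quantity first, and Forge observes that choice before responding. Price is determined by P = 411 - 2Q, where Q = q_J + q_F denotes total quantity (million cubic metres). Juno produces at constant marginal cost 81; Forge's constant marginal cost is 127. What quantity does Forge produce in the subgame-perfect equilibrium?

The follower Forge best-responds to any q_J: π_F = (411 - 2Q)q_F - 127q_F.
Setting the follower's marginal profit to zero, 284 - 2q_J - 4q_F = 0, i.e. q_F = (284 - 2q_J)/4.
The leader anticipates this reaction. Substituting into P = 411 - 2Q gives P = 269 - q_J, so π_J = (269 - q_J)q_J - 81q_J.
The leader's first-order condition 188 - 2q_J = 0 yields q_J = 94.
Then q_F = (284 - 2·94)/4 = 24.

24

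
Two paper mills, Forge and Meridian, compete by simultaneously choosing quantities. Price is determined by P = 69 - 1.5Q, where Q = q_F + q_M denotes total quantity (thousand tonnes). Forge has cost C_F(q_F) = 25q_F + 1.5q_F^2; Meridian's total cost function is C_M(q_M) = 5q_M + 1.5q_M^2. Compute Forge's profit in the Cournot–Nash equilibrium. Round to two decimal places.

74.33

Forge's profit: π_F = (69 - 1.5Q)q_F - (25q_F + (3/2)q_F²). Setting ∂π_F/∂q_F = 0: 44 - 6q_F - (3/2)(q_M) = 0.
Meridian's first-order condition: 64 - 6q_M - (3/2)(q_F) = 0.
So q_F = (44 - (3/2)q_M)/6 and q_M = (64 - (3/2)q_F)/6.
Solving the pair: q_F = 224/45, q_M = 424/45.
Price P = 69 - (3/2)·(72/5) = 237/5.
Forge's profit: (237/5)·(224/45) - 25·(224/45) - (3/2)(224/45)² = 74.3348.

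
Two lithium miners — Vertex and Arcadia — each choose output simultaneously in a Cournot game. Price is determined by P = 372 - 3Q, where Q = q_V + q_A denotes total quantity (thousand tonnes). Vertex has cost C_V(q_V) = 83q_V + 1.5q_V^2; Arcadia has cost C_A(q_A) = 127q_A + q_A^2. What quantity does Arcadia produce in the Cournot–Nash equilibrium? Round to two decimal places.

21.24

Vertex's profit: π_V = (372 - 3Q)q_V - (83q_V + (3/2)q_V²). Setting ∂π_V/∂q_V = 0: 289 - 9q_V - 3(q_A) = 0.
Arcadia's first-order condition: 245 - 8q_A - 3(q_V) = 0.
So q_V = (289 - 3q_A)/9 and q_A = (245 - 3q_V)/8.
Substituting one into the other gives q_V = 1577/63 and q_A = 446/21.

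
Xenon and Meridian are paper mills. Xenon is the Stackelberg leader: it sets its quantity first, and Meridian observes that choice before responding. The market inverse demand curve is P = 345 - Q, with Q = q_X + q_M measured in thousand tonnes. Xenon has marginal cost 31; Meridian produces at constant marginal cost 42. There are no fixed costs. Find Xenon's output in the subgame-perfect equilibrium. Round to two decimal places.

162.50

Solve by backward induction. Given q_X, the follower Meridian maximises π_M = (345 - q_X - q_M)q_M - 42q_M.
∂π_M/∂q_M = 303 - q_X - 2q_M = 0 gives the reaction function q_M = (303 - q_X)/2.
The leader anticipates this reaction. Substituting into P = 345 - Q gives P = 387/2 - (1/2)q_X, so π_X = (387/2 - (1/2)q_X)q_X - 31q_X.
Maximising: ∂π_X/∂q_X = 325/2 - q_X = 0, giving q_X = 325/2.
Then q_M = (303 - 325/2)/2 = 281/4.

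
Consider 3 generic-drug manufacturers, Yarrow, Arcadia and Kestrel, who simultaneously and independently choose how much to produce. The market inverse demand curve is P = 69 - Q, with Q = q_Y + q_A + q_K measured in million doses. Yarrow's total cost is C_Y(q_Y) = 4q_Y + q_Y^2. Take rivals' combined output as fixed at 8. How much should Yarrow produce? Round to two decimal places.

14.25

With rivals' combined output fixed at 8, Yarrow's profit is π_Y = (69 - 8 - q_Y)q_Y - (4q_Y + q_Y²) = (61 - q_Y)q_Y - (4q_Y + q_Y²).
∂π_Y/∂q_Y = 57 - 4q_Y = 0, so q_Y = 57/4.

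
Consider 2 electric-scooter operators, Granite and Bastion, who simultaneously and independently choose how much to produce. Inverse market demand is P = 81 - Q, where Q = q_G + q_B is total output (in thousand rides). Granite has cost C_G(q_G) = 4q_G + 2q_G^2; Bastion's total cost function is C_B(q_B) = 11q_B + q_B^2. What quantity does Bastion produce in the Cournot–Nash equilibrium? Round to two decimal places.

Granite's profit: π_G = (81 - Q)q_G - (4q_G + 2q_G²). Setting ∂π_G/∂q_G = 0: 77 - 6q_G - (q_B) = 0.
Bastion's profit: π_B = (81 - Q)q_B - (11q_B + q_B²). Setting ∂π_B/∂q_B = 0: 70 - 4q_B - (q_G) = 0.
Best responses: q_G = (77 - q_B)/6, q_B = (70 - q_G)/4.
Substituting one into the other gives q_G = 238/23 and q_B = 343/23.

14.91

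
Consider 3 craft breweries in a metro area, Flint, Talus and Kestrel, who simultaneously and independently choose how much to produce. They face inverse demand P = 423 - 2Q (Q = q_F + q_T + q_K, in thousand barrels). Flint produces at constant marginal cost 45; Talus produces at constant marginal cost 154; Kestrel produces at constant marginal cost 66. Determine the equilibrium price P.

Flint's profit: π_F = (423 - 2Q)q_F - (45q_F). Setting ∂π_F/∂q_F = 0: 378 - 4q_F - 2(q_T + q_K) = 0.
Talus's first-order condition: 269 - 4q_T - 2(q_F + q_K) = 0.
Kestrel's first-order condition: 357 - 4q_K - 2(q_F + q_T) = 0.
Summing all 3 equations gives 1004 − 8Q = 0, hence Q = 251/2.
Back-substituting: q_F = (378 − 251)/2 = 127/2, q_T = (269 − 251)/2 = 9, q_K = (357 − 251)/2 = 53.
Total output Q = 251/2, so price P = 423 - 2·(251/2) = 172.

172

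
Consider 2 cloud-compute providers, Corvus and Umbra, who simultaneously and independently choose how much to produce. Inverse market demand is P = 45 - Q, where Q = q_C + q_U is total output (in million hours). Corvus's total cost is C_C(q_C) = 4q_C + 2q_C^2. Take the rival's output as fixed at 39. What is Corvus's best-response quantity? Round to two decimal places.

0.33

With the rival's output fixed at 39, Corvus's profit is π_C = (45 - 39 - q_C)q_C - (4q_C + 2q_C²) = (6 - q_C)q_C - (4q_C + 2q_C²).
∂π_C/∂q_C = 2 - 6q_C = 0, so q_C = 1/3.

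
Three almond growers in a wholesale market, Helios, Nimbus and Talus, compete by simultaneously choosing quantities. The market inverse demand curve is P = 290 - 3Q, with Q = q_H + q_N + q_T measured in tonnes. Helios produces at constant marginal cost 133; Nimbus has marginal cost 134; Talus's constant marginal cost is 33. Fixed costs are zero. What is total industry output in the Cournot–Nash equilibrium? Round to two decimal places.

Helios's profit: π_H = (290 - 3Q)q_H - (133q_H). Setting ∂π_H/∂q_H = 0: 157 - 6q_H - 3(q_N + q_T) = 0.
Nimbus's first-order condition: 156 - 6q_N - 3(q_H + q_T) = 0.
Talus's first-order condition: 257 - 6q_T - 3(q_H + q_N) = 0.
Summing all 3 equations gives 570 − 12Q = 0, hence Q = 95/2.
Back-substituting: q_H = (157 − 285/2)/3 = 29/6, q_N = (156 − 285/2)/3 = 9/2, q_T = (257 − 285/2)/3 = 229/6.
Total output Q = 29/6 + 9/2 + 229/6 = 95/2.

47.50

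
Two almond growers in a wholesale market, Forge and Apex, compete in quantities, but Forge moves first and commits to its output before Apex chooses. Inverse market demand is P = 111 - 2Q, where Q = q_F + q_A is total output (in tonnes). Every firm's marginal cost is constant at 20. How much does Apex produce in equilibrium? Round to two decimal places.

11.38

Solve by backward induction. Given q_F, the follower Apex maximises π_A = (111 - 2q_F - 2q_A)q_A - 20q_A.
Setting the follower's marginal profit to zero, 91 - 2q_F - 4q_A = 0, i.e. q_A = (91 - 2q_F)/4.
Forge substitutes q_A(q_F) into its own profit: π_F = q_F(111 - 2q_F - (91 - 2q_F)/2) - 20q_F = (131/2 - q_F)q_F - 20q_F.
Leader FOC: 91/2 - 2q_F = 0, so q_F = 91/4.
Then q_A = (91 - 2·(91/4))/4 = 91/8.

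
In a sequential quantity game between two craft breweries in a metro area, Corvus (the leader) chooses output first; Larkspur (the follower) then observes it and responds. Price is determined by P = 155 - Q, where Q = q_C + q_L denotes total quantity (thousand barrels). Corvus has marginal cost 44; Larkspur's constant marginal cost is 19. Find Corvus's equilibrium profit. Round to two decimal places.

924.50

Solve by backward induction. Given q_C, the follower Larkspur maximises π_L = (155 - q_C - q_L)q_L - 19q_L.
Setting the follower's marginal profit to zero, 136 - q_C - 2q_L = 0, i.e. q_L = (136 - q_C)/2.
The leader anticipates this reaction. Substituting into P = 155 - Q gives P = 87 - (1/2)q_C, so π_C = (87 - (1/2)q_C)q_C - 44q_C.
The leader's first-order condition 43 - q_C = 0 yields q_C = 43.
Then q_L = (136 - 43)/2 = 93/2.
Price P = 155 - 179/2 = 131/2.
Corvus's profit: (131/2 - 44)·43 = 1849/2.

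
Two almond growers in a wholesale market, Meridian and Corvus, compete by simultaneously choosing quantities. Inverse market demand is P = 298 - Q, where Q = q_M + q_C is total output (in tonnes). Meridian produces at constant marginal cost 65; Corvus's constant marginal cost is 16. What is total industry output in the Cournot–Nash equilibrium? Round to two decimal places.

Meridian's profit: π_M = (298 - Q)q_M - (65q_M). Setting ∂π_M/∂q_M = 0: 233 - 2q_M - (q_C) = 0.
Corvus's first-order condition: 282 - 2q_C - (q_M) = 0.
Best responses: q_M = (233 - q_C)/2, q_C = (282 - q_M)/2.
Substituting one into the other gives q_M = 184/3 and q_C = 331/3.
Total output Q = 184/3 + 331/3 = 515/3.

171.67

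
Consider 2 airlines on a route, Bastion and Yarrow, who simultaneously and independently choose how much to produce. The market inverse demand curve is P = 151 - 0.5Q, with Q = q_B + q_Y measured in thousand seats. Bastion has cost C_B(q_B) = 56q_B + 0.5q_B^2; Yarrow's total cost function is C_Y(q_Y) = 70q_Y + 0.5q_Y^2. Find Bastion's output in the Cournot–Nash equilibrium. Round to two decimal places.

39.87

Bastion's profit: π_B = (151 - 0.5Q)q_B - (56q_B + (1/2)q_B²). Setting ∂π_B/∂q_B = 0: 95 - 2q_B - (1/2)(q_Y) = 0.
Yarrow's first-order condition: 81 - 2q_Y - (1/2)(q_B) = 0.
So q_B = (95 - (1/2)q_Y)/2 and q_Y = (81 - (1/2)q_B)/2.
Substituting one into the other gives q_B = 598/15 and q_Y = 458/15.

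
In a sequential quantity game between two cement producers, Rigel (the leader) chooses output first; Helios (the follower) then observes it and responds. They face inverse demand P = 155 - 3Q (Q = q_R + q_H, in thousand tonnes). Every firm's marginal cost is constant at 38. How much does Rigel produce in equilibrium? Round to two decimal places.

19.50

The follower Helios best-responds to any q_R: π_H = (155 - 3Q)q_H - 38q_H.
Follower FOC: 117 - 3q_R - 6q_H = 0, so q_H(q_R) = (117 - 3q_R)/6.
The leader anticipates this reaction. Substituting into P = 155 - 3Q gives P = 193/2 - (3/2)q_R, so π_R = (193/2 - (3/2)q_R)q_R - 38q_R.
The leader's first-order condition 117/2 - 3q_R = 0 yields q_R = 39/2.
Then q_H = (117 - 3·(39/2))/6 = 39/4.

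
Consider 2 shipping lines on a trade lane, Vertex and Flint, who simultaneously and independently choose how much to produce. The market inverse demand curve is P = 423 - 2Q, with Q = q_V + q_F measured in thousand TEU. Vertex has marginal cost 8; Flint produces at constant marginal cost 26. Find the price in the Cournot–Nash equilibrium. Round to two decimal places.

152.33

Vertex's profit: π_V = (423 - 2Q)q_V - (8q_V). Setting ∂π_V/∂q_V = 0: 415 - 4q_V - 2(q_F) = 0.
Flint's profit: π_F = (423 - 2Q)q_F - (26q_F). Setting ∂π_F/∂q_F = 0: 397 - 4q_F - 2(q_V) = 0.
Best responses: q_V = (415 - 2q_F)/4, q_F = (397 - 2q_V)/4.
Substituting one into the other gives q_V = 433/6 and q_F = 379/6.
Total output Q = 406/3, so price P = 423 - 2·(406/3) = 457/3.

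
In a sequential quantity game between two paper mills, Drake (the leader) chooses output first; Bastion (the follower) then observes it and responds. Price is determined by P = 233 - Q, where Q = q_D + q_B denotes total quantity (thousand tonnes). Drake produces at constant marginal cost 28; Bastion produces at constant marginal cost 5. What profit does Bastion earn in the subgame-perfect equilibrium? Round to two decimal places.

Solve by backward induction. Given q_D, the follower Bastion maximises π_B = (233 - q_D - q_B)q_B - 5q_B.
Setting the follower's marginal profit to zero, 228 - q_D - 2q_B = 0, i.e. q_B = (228 - q_D)/2.
Drake substitutes q_B(q_D) into its own profit: π_D = q_D(233 - q_D - (228 - q_D)/2) - 28q_D = (119 - (1/2)q_D)q_D - 28q_D.
The leader's first-order condition 91 - q_D = 0 yields q_D = 91.
Then q_B = (228 - 91)/2 = 137/2.
Price P = 233 - 319/2 = 147/2.
Bastion's profit: (147/2 - 5)·(137/2) = 4692.2500.

4692.25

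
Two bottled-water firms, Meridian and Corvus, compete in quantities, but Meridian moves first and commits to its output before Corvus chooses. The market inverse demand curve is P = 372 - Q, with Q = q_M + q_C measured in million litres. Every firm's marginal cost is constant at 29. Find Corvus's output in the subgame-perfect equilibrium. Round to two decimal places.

The follower Corvus best-responds to any q_M: π_C = (372 - Q)q_C - 29q_C.
Follower FOC: 343 - q_M - 2q_C = 0, so q_C(q_M) = (343 - q_M)/2.
The leader anticipates this reaction. Substituting into P = 372 - Q gives P = 401/2 - (1/2)q_M, so π_M = (401/2 - (1/2)q_M)q_M - 29q_M.
Leader FOC: 343/2 - q_M = 0, so q_M = 343/2.
Then q_C = (343 - 343/2)/2 = 343/4.

85.75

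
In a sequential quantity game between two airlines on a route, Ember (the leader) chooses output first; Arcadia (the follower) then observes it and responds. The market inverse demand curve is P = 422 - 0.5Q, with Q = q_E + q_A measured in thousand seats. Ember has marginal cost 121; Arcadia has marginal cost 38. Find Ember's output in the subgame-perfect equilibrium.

Solve by backward induction. Given q_E, the follower Arcadia maximises π_A = (422 - (1/2)q_E - (1/2)q_A)q_A - 38q_A.
Follower FOC: 384 - (1/2)q_E - q_A = 0, so q_A(q_E) = (384 - (1/2)q_E).
Ember substitutes q_A(q_E) into its own profit: π_E = q_E(422 - (1/2)q_E - (384 - (1/2)q_E)/2) - 121q_E = (230 - (1/4)q_E)q_E - 121q_E.
The leader's first-order condition 109 - (1/2)q_E = 0 yields q_E = 218.
Then q_A = (384 - (1/2)·218) = 275.

218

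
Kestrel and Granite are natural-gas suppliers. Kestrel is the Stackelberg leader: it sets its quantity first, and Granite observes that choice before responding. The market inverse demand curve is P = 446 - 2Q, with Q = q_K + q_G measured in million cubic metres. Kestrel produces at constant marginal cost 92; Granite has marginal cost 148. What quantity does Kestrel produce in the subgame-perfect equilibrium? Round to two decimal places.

Solve by backward induction. Given q_K, the follower Granite maximises π_G = (446 - 2q_K - 2q_G)q_G - 148q_G.
∂π_G/∂q_G = 298 - 2q_K - 4q_G = 0 gives the reaction function q_G = (298 - 2q_K)/4.
The leader anticipates this reaction. Substituting into P = 446 - 2Q gives P = 297 - q_K, so π_K = (297 - q_K)q_K - 92q_K.
Maximising: ∂π_K/∂q_K = 205 - 2q_K = 0, giving q_K = 205/2.
Then q_G = (298 - 2·(205/2))/4 = 93/4.

102.50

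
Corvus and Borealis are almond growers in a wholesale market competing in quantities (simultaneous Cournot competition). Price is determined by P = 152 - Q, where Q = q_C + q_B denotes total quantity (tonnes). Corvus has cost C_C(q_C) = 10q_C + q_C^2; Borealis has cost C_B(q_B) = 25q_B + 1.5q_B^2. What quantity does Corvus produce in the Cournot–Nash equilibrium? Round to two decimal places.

Corvus's profit: π_C = (152 - Q)q_C - (10q_C + q_C²). Setting ∂π_C/∂q_C = 0: 142 - 4q_C - (q_B) = 0.
Borealis's first-order condition: 127 - 5q_B - (q_C) = 0.
So q_C = (142 - q_B)/4 and q_B = (127 - q_C)/5.
Substituting one into the other gives q_C = 583/19 and q_B = 366/19.

30.68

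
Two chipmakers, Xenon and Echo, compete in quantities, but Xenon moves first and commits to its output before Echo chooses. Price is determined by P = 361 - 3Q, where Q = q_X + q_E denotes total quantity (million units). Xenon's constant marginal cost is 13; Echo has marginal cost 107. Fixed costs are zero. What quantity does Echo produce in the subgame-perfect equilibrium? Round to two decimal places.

The follower Echo best-responds to any q_X: π_E = (361 - 3Q)q_E - 107q_E.
Setting the follower's marginal profit to zero, 254 - 3q_X - 6q_E = 0, i.e. q_E = (254 - 3q_X)/6.
Xenon substitutes q_E(q_X) into its own profit: π_X = q_X(361 - 3q_X - (254 - 3q_X)/2) - 13q_X = (234 - (3/2)q_X)q_X - 13q_X.
Maximising: ∂π_X/∂q_X = 221 - 3q_X = 0, giving q_X = 221/3.
Then q_E = (254 - 3·(221/3))/6 = 11/2.

5.50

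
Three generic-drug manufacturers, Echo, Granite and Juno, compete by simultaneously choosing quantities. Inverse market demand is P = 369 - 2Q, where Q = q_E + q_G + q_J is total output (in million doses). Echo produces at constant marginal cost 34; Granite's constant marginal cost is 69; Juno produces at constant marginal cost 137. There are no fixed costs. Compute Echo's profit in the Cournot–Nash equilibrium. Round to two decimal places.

Echo's profit: π_E = (369 - 2Q)q_E - (34q_E). Setting ∂π_E/∂q_E = 0: 335 - 4q_E - 2(q_G + q_J) = 0.
Granite's first-order condition: 300 - 4q_G - 2(q_E + q_J) = 0.
Juno's first-order condition: 232 - 4q_J - 2(q_E + q_G) = 0.
Adding the 3 conditions: 867 − 4Q − 4Q = 0, i.e. Q = 867/8.
Back-substituting: q_E = (335 − 867/4)/2 = 473/8, q_G = (300 − 867/4)/2 = 333/8, q_J = (232 − 867/4)/2 = 61/8.
Price P = 369 - 2·(867/8) = 609/4.
Echo's profit: (609/4 - 34)·(473/8) = 6991.5313.

6991.53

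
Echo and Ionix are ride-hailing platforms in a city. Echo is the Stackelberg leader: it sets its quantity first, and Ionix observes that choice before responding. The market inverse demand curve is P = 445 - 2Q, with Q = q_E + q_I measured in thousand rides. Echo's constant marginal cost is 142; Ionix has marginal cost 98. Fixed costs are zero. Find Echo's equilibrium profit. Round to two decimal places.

The follower Ionix best-responds to any q_E: π_I = (445 - 2Q)q_I - 98q_I.
Setting the follower's marginal profit to zero, 347 - 2q_E - 4q_I = 0, i.e. q_I = (347 - 2q_E)/4.
Echo substitutes q_I(q_E) into its own profit: π_E = q_E(445 - 2q_E - (347 - 2q_E)/2) - 142q_E = (543/2 - q_E)q_E - 142q_E.
Maximising: ∂π_E/∂q_E = 259/2 - 2q_E = 0, giving q_E = 259/4.
Then q_I = (347 - 2·(259/4))/4 = 435/8.
Price P = 445 - 2·(953/8) = 827/4.
Echo's profit: (827/4 - 142)·(259/4) = 4192.5625.

4192.56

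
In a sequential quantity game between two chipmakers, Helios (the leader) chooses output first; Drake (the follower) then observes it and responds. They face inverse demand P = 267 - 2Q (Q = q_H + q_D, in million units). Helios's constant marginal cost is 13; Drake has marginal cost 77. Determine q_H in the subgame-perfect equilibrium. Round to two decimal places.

79.50

The follower Drake best-responds to any q_H: π_D = (267 - 2Q)q_D - 77q_D.
∂π_D/∂q_D = 190 - 2q_H - 4q_D = 0 gives the reaction function q_D = (190 - 2q_H)/4.
Helios substitutes q_D(q_H) into its own profit: π_H = q_H(267 - 2q_H - (190 - 2q_H)/2) - 13q_H = (172 - q_H)q_H - 13q_H.
Maximising: ∂π_H/∂q_H = 159 - 2q_H = 0, giving q_H = 159/2.
Then q_D = (190 - 2·(159/2))/4 = 31/4.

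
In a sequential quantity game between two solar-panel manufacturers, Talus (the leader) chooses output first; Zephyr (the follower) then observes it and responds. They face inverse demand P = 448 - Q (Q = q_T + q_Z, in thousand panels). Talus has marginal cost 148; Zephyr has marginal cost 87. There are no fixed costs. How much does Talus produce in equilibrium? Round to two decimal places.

119.50

The follower Zephyr best-responds to any q_T: π_Z = (448 - Q)q_Z - 87q_Z.
Setting the follower's marginal profit to zero, 361 - q_T - 2q_Z = 0, i.e. q_Z = (361 - q_T)/2.
The leader anticipates this reaction. Substituting into P = 448 - Q gives P = 535/2 - (1/2)q_T, so π_T = (535/2 - (1/2)q_T)q_T - 148q_T.
Maximising: ∂π_T/∂q_T = 239/2 - q_T = 0, giving q_T = 239/2.
Then q_Z = (361 - 239/2)/2 = 483/4.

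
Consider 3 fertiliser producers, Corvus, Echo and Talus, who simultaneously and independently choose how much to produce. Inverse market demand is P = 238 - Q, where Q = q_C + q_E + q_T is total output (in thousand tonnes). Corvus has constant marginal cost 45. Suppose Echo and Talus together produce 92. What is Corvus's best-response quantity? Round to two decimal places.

With rivals' combined output fixed at 92, Corvus's profit is π_C = (238 - 92 - q_C)q_C - (45q_C) = (146 - q_C)q_C - (45q_C).
∂π_C/∂q_C = 101 - 2q_C = 0, so q_C = 101/2.

50.50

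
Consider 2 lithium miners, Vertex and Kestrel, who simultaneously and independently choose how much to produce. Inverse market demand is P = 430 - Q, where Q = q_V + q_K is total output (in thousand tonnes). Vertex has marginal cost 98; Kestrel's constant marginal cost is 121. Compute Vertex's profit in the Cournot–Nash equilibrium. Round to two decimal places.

14002.78

Vertex's profit: π_V = (430 - Q)q_V - (98q_V). Setting ∂π_V/∂q_V = 0: 332 - 2q_V - (q_K) = 0.
Kestrel's profit: π_K = (430 - Q)q_K - (121q_K). Setting ∂π_K/∂q_K = 0: 309 - 2q_K - (q_V) = 0.
So q_V = (332 - q_K)/2 and q_K = (309 - q_V)/2.
Solving the pair: q_V = 355/3, q_K = 286/3.
Price P = 430 - 641/3 = 649/3.
Vertex's profit: (649/3 - 98)·(355/3) = 14002.7778.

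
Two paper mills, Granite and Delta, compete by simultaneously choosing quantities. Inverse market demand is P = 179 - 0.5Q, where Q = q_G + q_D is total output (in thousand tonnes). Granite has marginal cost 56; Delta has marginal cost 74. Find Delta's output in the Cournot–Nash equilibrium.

Granite's profit: π_G = (179 - 0.5Q)q_G - (56q_G). Setting ∂π_G/∂q_G = 0: 123 - q_G - (1/2)(q_D) = 0.
Delta's profit: π_D = (179 - 0.5Q)q_D - (74q_D). Setting ∂π_D/∂q_D = 0: 105 - q_D - (1/2)(q_G) = 0.
Rearranging gives the reaction functions q_G = (123 - (1/2)q_D) and q_D = (105 - (1/2)q_G).
Substituting one into the other gives q_G = 94 and q_D = 58.

58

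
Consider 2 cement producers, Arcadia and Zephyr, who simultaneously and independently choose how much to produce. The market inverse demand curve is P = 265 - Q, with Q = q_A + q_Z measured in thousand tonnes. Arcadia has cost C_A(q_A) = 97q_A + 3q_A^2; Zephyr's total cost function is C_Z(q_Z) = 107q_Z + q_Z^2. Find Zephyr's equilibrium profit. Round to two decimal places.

Arcadia's profit: π_A = (265 - Q)q_A - (97q_A + 3q_A²). Setting ∂π_A/∂q_A = 0: 168 - 8q_A - (q_Z) = 0.
Zephyr's profit: π_Z = (265 - Q)q_Z - (107q_Z + q_Z²). Setting ∂π_Z/∂q_Z = 0: 158 - 4q_Z - (q_A) = 0.
Rearranging gives the reaction functions q_A = (168 - q_Z)/8 and q_Z = (158 - q_A)/4.
Solving the pair: q_A = 514/31, q_Z = 1096/31.
Price P = 265 - 1610/31 = 213.0645.
Zephyr's profit: 213.0645·(1096/31) - 107·(1096/31) - (1096/31)² = 2499.9292.

2499.93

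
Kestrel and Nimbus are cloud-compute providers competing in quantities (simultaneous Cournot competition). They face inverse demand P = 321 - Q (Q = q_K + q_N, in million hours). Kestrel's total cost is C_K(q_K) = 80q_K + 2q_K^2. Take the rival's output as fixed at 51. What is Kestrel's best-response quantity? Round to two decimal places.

31.67

With the rival's output fixed at 51, Kestrel's profit is π_K = (321 - 51 - q_K)q_K - (80q_K + 2q_K²) = (270 - q_K)q_K - (80q_K + 2q_K²).
∂π_K/∂q_K = 190 - 6q_K = 0, so q_K = 95/3.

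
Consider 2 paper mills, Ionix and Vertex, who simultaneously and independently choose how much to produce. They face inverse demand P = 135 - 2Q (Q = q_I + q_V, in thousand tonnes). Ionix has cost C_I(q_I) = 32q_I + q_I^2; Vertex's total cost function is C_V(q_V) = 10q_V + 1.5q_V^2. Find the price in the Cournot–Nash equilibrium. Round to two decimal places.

81.58

Ionix's profit: π_I = (135 - 2Q)q_I - (32q_I + q_I²). Setting ∂π_I/∂q_I = 0: 103 - 6q_I - 2(q_V) = 0.
Vertex's profit: π_V = (135 - 2Q)q_V - (10q_V + (3/2)q_V²). Setting ∂π_V/∂q_V = 0: 125 - 7q_V - 2(q_I) = 0.
Rearranging gives the reaction functions q_I = (103 - 2q_V)/6 and q_V = (125 - 2q_I)/7.
Solving the pair: q_I = 471/38, q_V = 272/19.
Total output Q = 1015/38, so price P = 135 - 2·(1015/38) = 1550/19.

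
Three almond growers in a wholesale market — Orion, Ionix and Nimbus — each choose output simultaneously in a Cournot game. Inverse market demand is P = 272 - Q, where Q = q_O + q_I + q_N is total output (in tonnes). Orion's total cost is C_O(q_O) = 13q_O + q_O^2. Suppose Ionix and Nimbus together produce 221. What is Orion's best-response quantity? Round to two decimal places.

9.50

With rivals' combined output fixed at 221, Orion's profit is π_O = (272 - 221 - q_O)q_O - (13q_O + q_O²) = (51 - q_O)q_O - (13q_O + q_O²).
∂π_O/∂q_O = 38 - 4q_O = 0, so q_O = 19/2.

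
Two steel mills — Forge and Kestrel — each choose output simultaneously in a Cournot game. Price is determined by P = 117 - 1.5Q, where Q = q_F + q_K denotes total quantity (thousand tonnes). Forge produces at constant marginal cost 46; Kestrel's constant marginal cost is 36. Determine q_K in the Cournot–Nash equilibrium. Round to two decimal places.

Forge's profit: π_F = (117 - 1.5Q)q_F - (46q_F). Setting ∂π_F/∂q_F = 0: 71 - 3q_F - (3/2)(q_K) = 0.
Kestrel's profit: π_K = (117 - 1.5Q)q_K - (36q_K). Setting ∂π_K/∂q_K = 0: 81 - 3q_K - (3/2)(q_F) = 0.
So q_F = (71 - (3/2)q_K)/3 and q_K = (81 - (3/2)q_F)/3.
Solving the pair: q_F = 122/9, q_K = 182/9.

20.22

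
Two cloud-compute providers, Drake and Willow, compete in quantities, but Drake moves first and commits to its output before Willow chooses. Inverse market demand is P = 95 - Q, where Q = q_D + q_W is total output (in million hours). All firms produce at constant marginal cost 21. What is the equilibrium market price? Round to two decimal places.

The follower Willow best-responds to any q_D: π_W = (95 - Q)q_W - 21q_W.
Follower FOC: 74 - q_D - 2q_W = 0, so q_W(q_D) = (74 - q_D)/2.
The leader anticipates this reaction. Substituting into P = 95 - Q gives P = 58 - (1/2)q_D, so π_D = (58 - (1/2)q_D)q_D - 21q_D.
Maximising: ∂π_D/∂q_D = 37 - q_D = 0, giving q_D = 37.
Then q_W = (74 - 37)/2 = 37/2.
Total output Q = 111/2, so price P = 95 - 111/2 = 79/2.

39.50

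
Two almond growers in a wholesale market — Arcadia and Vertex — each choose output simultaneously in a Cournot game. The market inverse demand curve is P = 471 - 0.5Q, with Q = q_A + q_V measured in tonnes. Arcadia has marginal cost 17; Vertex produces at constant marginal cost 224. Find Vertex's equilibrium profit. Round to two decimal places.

Arcadia's profit: π_A = (471 - 0.5Q)q_A - (17q_A). Setting ∂π_A/∂q_A = 0: 454 - q_A - (1/2)(q_V) = 0.
Vertex's profit: π_V = (471 - 0.5Q)q_V - (224q_V). Setting ∂π_V/∂q_V = 0: 247 - q_V - (1/2)(q_A) = 0.
Best responses: q_A = (454 - (1/2)q_V), q_V = (247 - (1/2)q_A).
Substituting one into the other gives q_A = 1322/3 and q_V = 80/3.
Price P = 471 - (1/2)·(1402/3) = 712/3.
Vertex's profit: (712/3 - 224)·(80/3) = 355.5556.

355.56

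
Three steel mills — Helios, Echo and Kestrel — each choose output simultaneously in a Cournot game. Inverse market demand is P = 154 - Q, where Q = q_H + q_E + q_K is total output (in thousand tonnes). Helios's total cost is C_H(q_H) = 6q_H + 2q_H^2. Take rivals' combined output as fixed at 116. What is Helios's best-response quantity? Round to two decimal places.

5.33

With rivals' combined output fixed at 116, Helios's profit is π_H = (154 - 116 - q_H)q_H - (6q_H + 2q_H²) = (38 - q_H)q_H - (6q_H + 2q_H²).
∂π_H/∂q_H = 32 - 6q_H = 0, so q_H = 16/3.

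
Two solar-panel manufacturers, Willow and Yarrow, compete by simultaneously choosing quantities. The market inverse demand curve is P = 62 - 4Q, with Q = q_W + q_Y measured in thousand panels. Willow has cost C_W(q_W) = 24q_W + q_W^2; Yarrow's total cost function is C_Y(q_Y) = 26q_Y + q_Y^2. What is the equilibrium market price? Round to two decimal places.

Willow's profit: π_W = (62 - 4Q)q_W - (24q_W + q_W²). Setting ∂π_W/∂q_W = 0: 38 - 10q_W - 4(q_Y) = 0.
Yarrow's first-order condition: 36 - 10q_Y - 4(q_W) = 0.
Rearranging gives the reaction functions q_W = (38 - 4q_Y)/10 and q_Y = (36 - 4q_W)/10.
Substituting one into the other gives q_W = 59/21 and q_Y = 52/21.
Total output Q = 37/7, so price P = 62 - 4·(37/7) = 286/7.

40.86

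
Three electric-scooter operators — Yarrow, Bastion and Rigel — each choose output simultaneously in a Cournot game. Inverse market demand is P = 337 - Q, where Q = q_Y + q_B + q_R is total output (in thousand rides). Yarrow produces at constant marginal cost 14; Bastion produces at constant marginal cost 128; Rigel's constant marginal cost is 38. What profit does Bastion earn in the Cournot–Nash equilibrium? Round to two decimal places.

Yarrow's profit: π_Y = (337 - Q)q_Y - (14q_Y). Setting ∂π_Y/∂q_Y = 0: 323 - 2q_Y - (q_B + q_R) = 0.
Bastion's first-order condition: 209 - 2q_B - (q_Y + q_R) = 0.
Rigel's profit: π_R = (337 - Q)q_R - (38q_R). Setting ∂π_R/∂q_R = 0: 299 - 2q_R - (q_Y + q_B) = 0.
Summing all 3 equations gives 831 − 4Q = 0, hence Q = 831/4.
Back-substituting: q_Y = (323 − 831/4) = 461/4, q_B = (209 − 831/4) = 5/4, q_R = (299 − 831/4) = 365/4.
Price P = 337 - 831/4 = 517/4.
Bastion's profit: (517/4 - 128)·(5/4) = 25/16.

1.56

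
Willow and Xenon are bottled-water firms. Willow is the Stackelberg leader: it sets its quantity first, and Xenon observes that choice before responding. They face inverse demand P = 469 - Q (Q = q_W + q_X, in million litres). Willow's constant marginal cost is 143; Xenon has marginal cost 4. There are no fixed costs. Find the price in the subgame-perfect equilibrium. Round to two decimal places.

189.75

The follower Xenon best-responds to any q_W: π_X = (469 - Q)q_X - 4q_X.
Follower FOC: 465 - q_W - 2q_X = 0, so q_X(q_W) = (465 - q_W)/2.
The leader anticipates this reaction. Substituting into P = 469 - Q gives P = 473/2 - (1/2)q_W, so π_W = (473/2 - (1/2)q_W)q_W - 143q_W.
The leader's first-order condition 187/2 - q_W = 0 yields q_W = 187/2.
Then q_X = (465 - 187/2)/2 = 743/4.
Total output Q = 1117/4, so price P = 469 - 1117/4 = 759/4.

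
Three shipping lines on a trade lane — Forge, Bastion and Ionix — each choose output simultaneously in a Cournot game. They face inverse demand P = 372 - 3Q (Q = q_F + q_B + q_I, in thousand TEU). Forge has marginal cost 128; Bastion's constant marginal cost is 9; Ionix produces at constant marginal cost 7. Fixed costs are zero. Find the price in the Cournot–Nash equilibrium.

129

Forge's profit: π_F = (372 - 3Q)q_F - (128q_F). Setting ∂π_F/∂q_F = 0: 244 - 6q_F - 3(q_B + q_I) = 0.
Bastion's profit: π_B = (372 - 3Q)q_B - (9q_B). Setting ∂π_B/∂q_B = 0: 363 - 6q_B - 3(q_F + q_I) = 0.
Ionix's first-order condition: 365 - 6q_I - 3(q_F + q_B) = 0.
Summing all 3 equations gives 972 − 12Q = 0, hence Q = 81.
Back-substituting: q_F = (244 − 243)/3 = 1/3, q_B = (363 − 243)/3 = 40, q_I = (365 − 243)/3 = 122/3.
Total output Q = 81, so price P = 372 - 3·81 = 129.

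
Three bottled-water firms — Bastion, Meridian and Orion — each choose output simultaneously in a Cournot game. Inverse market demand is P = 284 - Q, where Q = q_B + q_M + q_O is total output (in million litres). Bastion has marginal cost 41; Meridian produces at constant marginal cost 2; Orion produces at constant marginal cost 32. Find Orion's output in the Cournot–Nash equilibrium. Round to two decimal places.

57.75

Bastion's profit: π_B = (284 - Q)q_B - (41q_B). Setting ∂π_B/∂q_B = 0: 243 - 2q_B - (q_M + q_O) = 0.
Meridian's profit: π_M = (284 - Q)q_M - (2q_M). Setting ∂π_M/∂q_M = 0: 282 - 2q_M - (q_B + q_O) = 0.
Orion's first-order condition: 252 - 2q_O - (q_B + q_M) = 0.
Summing all 3 equations gives 777 − 4Q = 0, hence Q = 777/4.
Back-substituting: q_B = (243 − 777/4) = 195/4, q_M = (282 − 777/4) = 351/4, q_O = (252 − 777/4) = 231/4.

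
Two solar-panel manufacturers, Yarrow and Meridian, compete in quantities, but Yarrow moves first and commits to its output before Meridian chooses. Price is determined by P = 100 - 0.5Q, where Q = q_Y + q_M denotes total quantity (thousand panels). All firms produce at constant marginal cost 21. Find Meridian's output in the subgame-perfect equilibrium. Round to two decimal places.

The follower Meridian best-responds to any q_Y: π_M = (100 - 0.5Q)q_M - 21q_M.
∂π_M/∂q_M = 79 - (1/2)q_Y - q_M = 0 gives the reaction function q_M = (79 - (1/2)q_Y).
Yarrow substitutes q_M(q_Y) into its own profit: π_Y = q_Y(100 - (1/2)q_Y - (79 - (1/2)q_Y)/2) - 21q_Y = (121/2 - (1/4)q_Y)q_Y - 21q_Y.
The leader's first-order condition 79/2 - (1/2)q_Y = 0 yields q_Y = 79.
Then q_M = (79 - (1/2)·79) = 79/2.

39.50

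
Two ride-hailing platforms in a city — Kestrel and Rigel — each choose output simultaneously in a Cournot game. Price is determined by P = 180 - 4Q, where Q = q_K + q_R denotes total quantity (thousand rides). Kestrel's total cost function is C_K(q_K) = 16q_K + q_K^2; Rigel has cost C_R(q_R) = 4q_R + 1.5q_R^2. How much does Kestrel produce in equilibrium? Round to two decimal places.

11.70

Kestrel's profit: π_K = (180 - 4Q)q_K - (16q_K + q_K²). Setting ∂π_K/∂q_K = 0: 164 - 10q_K - 4(q_R) = 0.
Rigel's profit: π_R = (180 - 4Q)q_R - (4q_R + (3/2)q_R²). Setting ∂π_R/∂q_R = 0: 176 - 11q_R - 4(q_K) = 0.
Rearranging gives the reaction functions q_K = (164 - 4q_R)/10 and q_R = (176 - 4q_K)/11.
Substituting one into the other gives q_K = 550/47 and q_R = 552/47.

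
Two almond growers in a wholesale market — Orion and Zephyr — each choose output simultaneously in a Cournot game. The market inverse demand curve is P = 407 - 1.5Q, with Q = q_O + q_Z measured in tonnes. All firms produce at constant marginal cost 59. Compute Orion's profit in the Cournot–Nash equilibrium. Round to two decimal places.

Each firm earns π_i = (407 - 1.5Q)q_i - 59q_i.
Setting ∂π_i/∂q_i = 0 with rivals' quantities fixed: 348 - 3q_i - (3/2)q_j = 0.
With identical firms every q_j equals q_i, so q_j = q_i and 348 = (9/2)q_i, giving q_i = 232/3.
Price P = 407 - (3/2)·(464/3) = 175.
Orion's profit: (175 - 59)·(232/3) = 8970.6667.

8970.67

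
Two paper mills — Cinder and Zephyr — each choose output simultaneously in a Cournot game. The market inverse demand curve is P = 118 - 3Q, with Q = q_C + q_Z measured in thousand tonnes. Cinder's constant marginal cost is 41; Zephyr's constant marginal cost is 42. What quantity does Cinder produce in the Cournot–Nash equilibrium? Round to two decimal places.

Cinder's profit: π_C = (118 - 3Q)q_C - (41q_C). Setting ∂π_C/∂q_C = 0: 77 - 6q_C - 3(q_Z) = 0.
Zephyr's profit: π_Z = (118 - 3Q)q_Z - (42q_Z). Setting ∂π_Z/∂q_Z = 0: 76 - 6q_Z - 3(q_C) = 0.
Rearranging gives the reaction functions q_C = (77 - 3q_Z)/6 and q_Z = (76 - 3q_C)/6.
Solving the pair: q_C = 26/3, q_Z = 25/3.

8.67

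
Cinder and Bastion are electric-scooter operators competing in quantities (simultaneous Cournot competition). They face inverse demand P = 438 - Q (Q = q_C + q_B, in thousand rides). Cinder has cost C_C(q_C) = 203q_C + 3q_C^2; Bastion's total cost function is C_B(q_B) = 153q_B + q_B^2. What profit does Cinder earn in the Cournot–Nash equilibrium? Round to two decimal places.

Cinder's profit: π_C = (438 - Q)q_C - (203q_C + 3q_C²). Setting ∂π_C/∂q_C = 0: 235 - 8q_C - (q_B) = 0.
Bastion's first-order condition: 285 - 4q_B - (q_C) = 0.
Rearranging gives the reaction functions q_C = (235 - q_B)/8 and q_B = (285 - q_C)/4.
Substituting one into the other gives q_C = 655/31 and q_B = 65.9677.
Price P = 438 - 87.0968 = 350.9032.
Cinder's profit: 350.9032·(655/31) - 203·(655/31) - 3(655/31)² = 1785.7440.

1785.74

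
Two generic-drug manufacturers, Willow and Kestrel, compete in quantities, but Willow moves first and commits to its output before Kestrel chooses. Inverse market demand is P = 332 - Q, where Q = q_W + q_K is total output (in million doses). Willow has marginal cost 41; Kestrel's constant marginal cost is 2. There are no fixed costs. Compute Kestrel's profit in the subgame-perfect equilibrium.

10404

Solve by backward induction. Given q_W, the follower Kestrel maximises π_K = (332 - q_W - q_K)q_K - 2q_K.
Setting the follower's marginal profit to zero, 330 - q_W - 2q_K = 0, i.e. q_K = (330 - q_W)/2.
The leader anticipates this reaction. Substituting into P = 332 - Q gives P = 167 - (1/2)q_W, so π_W = (167 - (1/2)q_W)q_W - 41q_W.
The leader's first-order condition 126 - q_W = 0 yields q_W = 126.
Then q_K = (330 - 126)/2 = 102.
Price P = 332 - 228 = 104.
Kestrel's profit: (104 - 2)·102 = 10404.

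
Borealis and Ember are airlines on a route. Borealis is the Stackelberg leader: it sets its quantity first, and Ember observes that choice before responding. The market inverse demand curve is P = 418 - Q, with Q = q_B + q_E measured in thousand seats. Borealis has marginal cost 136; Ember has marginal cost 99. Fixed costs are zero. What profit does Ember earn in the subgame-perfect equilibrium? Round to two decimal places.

9653.06

The follower Ember best-responds to any q_B: π_E = (418 - Q)q_E - 99q_E.
Follower FOC: 319 - q_B - 2q_E = 0, so q_E(q_B) = (319 - q_B)/2.
Borealis substitutes q_E(q_B) into its own profit: π_B = q_B(418 - q_B - (319 - q_B)/2) - 136q_B = (517/2 - (1/2)q_B)q_B - 136q_B.
The leader's first-order condition 245/2 - q_B = 0 yields q_B = 245/2.
Then q_E = (319 - 245/2)/2 = 393/4.
Price P = 418 - 883/4 = 789/4.
Ember's profit: (789/4 - 99)·(393/4) = 9653.0625.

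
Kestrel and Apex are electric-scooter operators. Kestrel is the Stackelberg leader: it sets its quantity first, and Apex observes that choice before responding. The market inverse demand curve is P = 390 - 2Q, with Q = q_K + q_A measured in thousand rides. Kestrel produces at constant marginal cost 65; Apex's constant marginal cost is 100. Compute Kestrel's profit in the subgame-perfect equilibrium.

Solve by backward induction. Given q_K, the follower Apex maximises π_A = (390 - 2q_K - 2q_A)q_A - 100q_A.
Setting the follower's marginal profit to zero, 290 - 2q_K - 4q_A = 0, i.e. q_A = (290 - 2q_K)/4.
The leader anticipates this reaction. Substituting into P = 390 - 2Q gives P = 245 - q_K, so π_K = (245 - q_K)q_K - 65q_K.
Leader FOC: 180 - 2q_K = 0, so q_K = 90.
Then q_A = (290 - 2·90)/4 = 55/2.
Price P = 390 - 2·(235/2) = 155.
Kestrel's profit: (155 - 65)·90 = 8100.

8100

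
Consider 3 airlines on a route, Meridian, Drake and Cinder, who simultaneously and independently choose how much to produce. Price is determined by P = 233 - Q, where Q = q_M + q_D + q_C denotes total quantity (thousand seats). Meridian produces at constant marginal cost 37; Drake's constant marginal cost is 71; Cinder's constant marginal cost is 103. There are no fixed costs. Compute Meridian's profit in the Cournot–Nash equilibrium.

5476

Meridian's profit: π_M = (233 - Q)q_M - (37q_M). Setting ∂π_M/∂q_M = 0: 196 - 2q_M - (q_D + q_C) = 0.
Drake's first-order condition: 162 - 2q_D - (q_M + q_C) = 0.
Cinder's profit: π_C = (233 - Q)q_C - (103q_C). Setting ∂π_C/∂q_C = 0: 130 - 2q_C - (q_M + q_D) = 0.
Adding the 3 first-order conditions: 488 − 4Q = 0, so Q = 122.
Back-substituting: q_M = (196 − 122) = 74, q_D = (162 − 122) = 40, q_C = (130 − 122) = 8.
Price P = 233 - 122 = 111.
Meridian's profit: (111 - 37)·74 = 5476.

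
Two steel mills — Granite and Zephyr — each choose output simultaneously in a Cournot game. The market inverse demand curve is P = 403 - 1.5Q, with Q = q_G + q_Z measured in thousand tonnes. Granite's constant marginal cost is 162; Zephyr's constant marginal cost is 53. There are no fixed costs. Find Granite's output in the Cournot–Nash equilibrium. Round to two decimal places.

29.33

Granite's profit: π_G = (403 - 1.5Q)q_G - (162q_G). Setting ∂π_G/∂q_G = 0: 241 - 3q_G - (3/2)(q_Z) = 0.
Zephyr's profit: π_Z = (403 - 1.5Q)q_Z - (53q_Z). Setting ∂π_Z/∂q_Z = 0: 350 - 3q_Z - (3/2)(q_G) = 0.
Best responses: q_G = (241 - (3/2)q_Z)/3, q_Z = (350 - (3/2)q_G)/3.
Solving the pair: q_G = 88/3, q_Z = 102.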